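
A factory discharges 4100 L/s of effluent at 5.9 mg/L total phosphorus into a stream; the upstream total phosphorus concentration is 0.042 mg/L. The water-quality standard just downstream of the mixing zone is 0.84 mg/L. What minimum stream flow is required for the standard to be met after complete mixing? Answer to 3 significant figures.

26000 L/s

Set C_mix = 0.84: (Q·0.04200 + 4100·5.900) / (Q + 4100) = 0.84
→ Q = 4100·(5.900 − 0.84)/(0.84 − 0.04200) = 26000 L/s.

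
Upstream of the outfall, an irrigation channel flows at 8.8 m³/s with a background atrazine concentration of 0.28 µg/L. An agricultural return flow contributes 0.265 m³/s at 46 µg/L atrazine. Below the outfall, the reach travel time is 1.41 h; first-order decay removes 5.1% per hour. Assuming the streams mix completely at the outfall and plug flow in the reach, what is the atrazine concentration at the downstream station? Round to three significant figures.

1.50 µg/L

Mixed concentration C = ΣQC/ΣQ = (8.800·0.2800 + 0.2650·46.00) / 9.065 = 14.65/9.065 = 1.617 µg/L.
5.1%/h lost → k = −ln(1 − 0.051) = 0.05235 h⁻¹.
After decay, C = 1.617 × e^(−kt) = 1.617 × 0.9288 = 1.502 µg/L.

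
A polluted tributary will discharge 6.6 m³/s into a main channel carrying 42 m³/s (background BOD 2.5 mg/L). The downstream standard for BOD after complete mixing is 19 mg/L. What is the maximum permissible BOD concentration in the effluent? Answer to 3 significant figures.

124 mg/L

At the limit, (Qr·Cr + Qe·Cₑ)/(Qr + Qe) = 19:
Cₑ = (48.60·19 − 42.00·2.500) / 6.600 = 124.0 mg/L.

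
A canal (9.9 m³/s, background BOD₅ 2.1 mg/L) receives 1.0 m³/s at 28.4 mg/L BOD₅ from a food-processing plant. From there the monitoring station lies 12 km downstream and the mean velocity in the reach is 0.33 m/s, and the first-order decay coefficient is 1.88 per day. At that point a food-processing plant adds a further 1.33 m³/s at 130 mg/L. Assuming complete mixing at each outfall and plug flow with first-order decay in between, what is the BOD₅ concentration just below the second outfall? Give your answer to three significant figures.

Flow-weighted average: C = (9.900·2.100 + 1.000·28.40) / 10.90 = 49.19/10.90 = 4.513 mg/L; combined flow 10.90 m³/s.
Travel time t = 12·1000 / 0.33 = 36360 s = 10.10 h.
Applying C = C₀e^(−kt): 4.513 × 0.4533 = 2.046 mg/L.
Second outfall: C = (10.90·2.046 + 1.330·130.0)/12.23 = 15.96 mg/L.

16.0 mg/L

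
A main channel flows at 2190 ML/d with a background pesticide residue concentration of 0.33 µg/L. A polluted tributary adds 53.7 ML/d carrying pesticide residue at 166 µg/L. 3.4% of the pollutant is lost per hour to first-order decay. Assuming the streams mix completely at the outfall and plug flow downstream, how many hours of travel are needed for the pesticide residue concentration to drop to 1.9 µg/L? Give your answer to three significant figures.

23.6 h

Mixed concentration C = ΣQC/ΣQ = (2190·0.3300 + 53.70·166.0) / 2244 = 9637/2244 = 4.295 µg/L.
3.4%/h lost → k = −ln(1 − 0.034) = 0.03459 h⁻¹.
4.295·exp(−k·t) = 1.9 → t = ln(4.295/1.9)/k = 84880 s = 23.58 h.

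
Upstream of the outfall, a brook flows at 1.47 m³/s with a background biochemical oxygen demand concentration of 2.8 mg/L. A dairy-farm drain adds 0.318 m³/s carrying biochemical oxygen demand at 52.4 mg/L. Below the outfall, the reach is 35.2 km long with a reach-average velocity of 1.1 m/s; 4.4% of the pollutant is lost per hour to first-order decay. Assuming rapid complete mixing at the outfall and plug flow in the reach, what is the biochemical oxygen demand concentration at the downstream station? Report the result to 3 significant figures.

Mass balance: C = (1.470·2.800 + 0.3180·52.40) / 1.788 = 20.78/1.788 = 11.62 mg/L.
Travel time t = 35.2·1000 / 1.1 = 32000 s = 8.889 h.
4.4%/h lost → k = −ln(1 − 0.044) = 0.04500 h⁻¹.
After decay, C = 11.62 × e^(−kt) = 11.62 × 0.6703 = 7.790 mg/L.

7.79 mg/L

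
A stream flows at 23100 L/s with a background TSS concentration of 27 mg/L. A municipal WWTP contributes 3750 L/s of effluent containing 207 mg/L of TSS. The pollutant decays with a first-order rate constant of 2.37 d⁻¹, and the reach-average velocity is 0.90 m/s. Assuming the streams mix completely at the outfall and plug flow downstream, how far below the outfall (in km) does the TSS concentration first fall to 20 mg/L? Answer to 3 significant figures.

Mass balance: C = (23100·27.00 + 3750·207.0) / 26850 = 1400000/26850 = 52.14 mg/L.
Set 52.14·exp(−k·t) = 20 → t = ln(52.14/20)/k = 34930 s = 9.703 h.
Distance = v·t = 0.90·34930 = 31440 m = 31.44 km.

31.4 km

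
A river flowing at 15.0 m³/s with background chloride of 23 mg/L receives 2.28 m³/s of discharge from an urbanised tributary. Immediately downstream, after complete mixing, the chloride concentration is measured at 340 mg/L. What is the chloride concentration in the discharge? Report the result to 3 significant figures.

Mass balance: 15.00·23.00 + 2.280·Cₑ = 17.28·340.0
→ Cₑ = (17.28·340.0 − 15.00·23.00) / 2.280 = 2426 mg/L.

2430 mg/L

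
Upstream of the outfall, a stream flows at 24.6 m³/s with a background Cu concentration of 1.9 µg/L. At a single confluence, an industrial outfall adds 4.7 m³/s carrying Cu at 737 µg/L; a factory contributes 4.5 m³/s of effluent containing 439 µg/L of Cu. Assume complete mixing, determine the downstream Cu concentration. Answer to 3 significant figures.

Mixed concentration C = ΣQC/ΣQ = (24.60·1.900 + 4.700·737.0 + 4.500·439.0) / 33.80 = 5486/33.80 = 162.3 µg/L.

162 µg/L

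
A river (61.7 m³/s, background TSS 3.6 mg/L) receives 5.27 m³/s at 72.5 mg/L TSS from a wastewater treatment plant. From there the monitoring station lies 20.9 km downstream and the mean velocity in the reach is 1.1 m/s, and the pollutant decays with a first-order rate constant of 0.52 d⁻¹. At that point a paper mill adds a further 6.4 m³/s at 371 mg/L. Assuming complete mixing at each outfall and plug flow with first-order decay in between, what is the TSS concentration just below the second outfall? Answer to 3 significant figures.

39.7 mg/L

After mixing, C = (61.70·3.600 + 5.270·72.50) / 66.97 = 604.2/66.97 = 9.022 mg/L; combined flow 66.97 m³/s.
Travel time t = 20.9·1000 / 1.1 = 19000 s = 5.278 h.
First-order decay: C = 9.022·exp(−k·t) = 9.022·0.8919 = 8.047 mg/L.
At the second outfall, C = (66.97·8.047 + 6.400·371.0) / (66.97 + 6.400) = 39.71 mg/L.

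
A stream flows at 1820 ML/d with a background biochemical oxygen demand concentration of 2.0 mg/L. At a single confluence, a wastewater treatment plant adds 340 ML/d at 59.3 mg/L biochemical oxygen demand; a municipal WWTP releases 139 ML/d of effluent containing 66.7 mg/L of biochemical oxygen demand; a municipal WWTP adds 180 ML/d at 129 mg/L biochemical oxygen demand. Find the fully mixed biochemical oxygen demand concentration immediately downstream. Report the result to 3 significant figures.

22.7 mg/L

After mixing, C = (1820·2.000 + 340.0·59.30 + 139.0·66.70 + 180.0·129.0) / 2479 = 56290/2479 = 22.71 mg/L.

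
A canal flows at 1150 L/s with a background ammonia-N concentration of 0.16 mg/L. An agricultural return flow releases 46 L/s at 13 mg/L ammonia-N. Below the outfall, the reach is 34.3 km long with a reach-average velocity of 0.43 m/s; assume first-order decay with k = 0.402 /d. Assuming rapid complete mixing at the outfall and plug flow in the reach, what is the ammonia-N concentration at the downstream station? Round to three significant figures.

0.451 mg/L

Conservation of mass: C = (1150·0.1600 + 46.00·13.00) / 1196 = 782.0/1196 = 0.6538 mg/L.
Travel time t = 34.3·1000 / 0.43 = 79770 s = 22.16 h.
First-order decay: C = 0.6538·exp(−k·t) = 0.6538·0.6899 = 0.4511 mg/L.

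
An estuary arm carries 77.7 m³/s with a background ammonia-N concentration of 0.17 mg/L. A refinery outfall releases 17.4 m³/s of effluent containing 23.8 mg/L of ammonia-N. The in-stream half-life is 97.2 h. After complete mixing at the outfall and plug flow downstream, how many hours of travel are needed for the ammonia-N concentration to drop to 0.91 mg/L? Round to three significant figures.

Mass balance: C = (77.70·0.1700 + 17.40·23.80) / 95.10 = 427.3/95.10 = 4.493 mg/L.
Half-life 97.2 h → k = ln 2 / 97.2 = 0.007131 h⁻¹ = 0.1711 d⁻¹.
4.493·exp(−k·t) = 0.91 → t = ln(4.493/0.91)/k = 806200 s = 223.9 h.

224 h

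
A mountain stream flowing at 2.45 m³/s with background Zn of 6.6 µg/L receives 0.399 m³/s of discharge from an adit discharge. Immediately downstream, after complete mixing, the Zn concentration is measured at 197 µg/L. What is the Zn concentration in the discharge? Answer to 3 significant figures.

Mass balance: 2.450·6.600 + 0.3990·Cₑ = 2.849·197.0
→ Cₑ = (2.849·197.0 − 2.450·6.600) / 0.3990 = 1366 µg/L.

1370 µg/L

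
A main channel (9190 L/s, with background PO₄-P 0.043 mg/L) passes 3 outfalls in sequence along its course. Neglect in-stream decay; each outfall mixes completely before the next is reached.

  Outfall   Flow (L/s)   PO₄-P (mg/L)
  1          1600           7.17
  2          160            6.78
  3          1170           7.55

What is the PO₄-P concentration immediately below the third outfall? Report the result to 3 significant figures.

1.80 mg/L

Below outfall 1: Q → 10790 L/s, C = (9190·0.04300 + 1600·7.170)/10790 = 1.100 mg/L.
Below outfall 2: Q → 10950 L/s, C = (10790·1.100 + 160.0·6.780)/10950 = 1.183 mg/L.
Below outfall 3: Q → 12120 L/s, C = (10950·1.183 + 1170·7.550)/12120 = 1.797 mg/L.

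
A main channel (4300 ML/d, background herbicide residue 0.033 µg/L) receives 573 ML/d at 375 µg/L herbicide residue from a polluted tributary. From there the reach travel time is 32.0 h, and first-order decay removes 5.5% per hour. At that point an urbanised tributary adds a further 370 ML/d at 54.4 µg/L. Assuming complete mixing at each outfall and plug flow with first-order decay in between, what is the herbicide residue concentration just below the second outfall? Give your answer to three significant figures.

Mass balance: C = (4300·0.03300 + 573.0·375.0) / 4873 = 215000/4873 = 44.12 µg/L; combined flow 4873 ML/d.
5.5%/h lost → k = −ln(1 − 0.055) = 0.05657 h⁻¹.
First-order decay: C = 44.12·exp(−k·t) = 44.12·0.1636 = 7.219 µg/L.
Second outfall: C = (4873·7.219 + 370.0·54.40)/5243 = 10.55 µg/L.

10.5 µg/L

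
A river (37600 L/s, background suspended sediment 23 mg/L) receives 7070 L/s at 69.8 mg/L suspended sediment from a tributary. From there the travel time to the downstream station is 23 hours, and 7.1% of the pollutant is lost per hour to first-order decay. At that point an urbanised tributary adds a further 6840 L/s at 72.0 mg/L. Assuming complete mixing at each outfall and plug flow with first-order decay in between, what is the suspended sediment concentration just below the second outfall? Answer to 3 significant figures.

After mixing, C = (37600·23.00 + 7070·69.80) / 44670 = 1358000/44670 = 30.41 mg/L; combined flow 44670 L/s.
7.1%/h lost → k = −ln(1 − 0.071) = 0.07365 h⁻¹.
Applying C = C₀e^(−kt): 30.41 × 0.1838 = 5.589 mg/L.
Second outfall: C = (44670·5.589 + 6840·72.00)/51510 = 14.41 mg/L.

14.4 mg/L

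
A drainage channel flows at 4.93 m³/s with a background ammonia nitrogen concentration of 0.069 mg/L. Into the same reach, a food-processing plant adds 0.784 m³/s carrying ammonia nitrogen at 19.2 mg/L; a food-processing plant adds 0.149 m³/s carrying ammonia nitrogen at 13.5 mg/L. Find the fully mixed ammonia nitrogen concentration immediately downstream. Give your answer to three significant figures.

2.97 mg/L

Mixed concentration C = ΣQC/ΣQ = (4.930·0.06900 + 0.7840·19.20 + 0.1490·13.50) / 5.863 = 17.40/5.863 = 2.969 mg/L.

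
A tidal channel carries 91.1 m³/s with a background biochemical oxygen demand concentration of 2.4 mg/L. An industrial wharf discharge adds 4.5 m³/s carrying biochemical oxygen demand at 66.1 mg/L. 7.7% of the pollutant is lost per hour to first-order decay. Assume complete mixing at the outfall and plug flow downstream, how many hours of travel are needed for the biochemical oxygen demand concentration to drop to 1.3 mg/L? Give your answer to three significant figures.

Mixed concentration C = ΣQC/ΣQ = (91.10·2.400 + 4.500·66.10) / 95.60 = 516.1/95.60 = 5.398 mg/L.
7.7%/h lost → k = −ln(1 − 0.077) = 0.08013 h⁻¹.
5.398·exp(−k·t) = 1.3 → t = ln(5.398/1.3)/k = 63970 s = 17.77 h.

17.8 h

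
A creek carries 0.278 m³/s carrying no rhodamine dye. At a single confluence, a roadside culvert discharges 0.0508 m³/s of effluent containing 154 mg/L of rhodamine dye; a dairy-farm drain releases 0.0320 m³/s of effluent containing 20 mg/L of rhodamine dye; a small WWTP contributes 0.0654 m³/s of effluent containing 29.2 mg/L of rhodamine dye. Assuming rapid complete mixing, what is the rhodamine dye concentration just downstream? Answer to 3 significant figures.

After mixing, C = (0.2780·0 + 0.05080·154.0 + 0.03200·20.00 + 0.06540·29.20) / 0.4262 = 10.37/0.4262 = 24.34 mg/L.

24.3 mg/L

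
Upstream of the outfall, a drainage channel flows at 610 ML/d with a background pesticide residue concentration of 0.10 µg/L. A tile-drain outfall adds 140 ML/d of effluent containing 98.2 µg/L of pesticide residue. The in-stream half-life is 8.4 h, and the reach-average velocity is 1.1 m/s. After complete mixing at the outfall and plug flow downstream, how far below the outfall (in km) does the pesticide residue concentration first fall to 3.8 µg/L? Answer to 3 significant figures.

Flow-weighted average: C = (610.0·0.1000 + 140.0·98.20) / 750.0 = 13810/750.0 = 18.41 µg/L.
Half-life 8.4 h → k = ln 2 / 8.4 = 0.08252 h⁻¹ = 1.980 d⁻¹.
Set 18.41·exp(−k·t) = 3.8 → t = ln(18.41/3.8)/k = 68840 s = 19.12 h.
Distance = v·t = 1.1·68840 = 75730 m = 75.73 km.

75.7 km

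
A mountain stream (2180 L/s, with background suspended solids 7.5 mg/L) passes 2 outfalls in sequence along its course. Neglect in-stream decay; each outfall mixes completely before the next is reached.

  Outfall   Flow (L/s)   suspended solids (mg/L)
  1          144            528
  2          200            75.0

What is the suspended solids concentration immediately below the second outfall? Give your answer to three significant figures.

Outfall 1: combined Q = 2324 L/s; C = (2180·7.500 + 144.0·528.0)/2324 = 39.75 mg/L.
Outfall 2: combined Q = 2524 L/s; C = (2324·39.75 + 200.0·75.00)/2524 = 42.54 mg/L.

42.5 mg/L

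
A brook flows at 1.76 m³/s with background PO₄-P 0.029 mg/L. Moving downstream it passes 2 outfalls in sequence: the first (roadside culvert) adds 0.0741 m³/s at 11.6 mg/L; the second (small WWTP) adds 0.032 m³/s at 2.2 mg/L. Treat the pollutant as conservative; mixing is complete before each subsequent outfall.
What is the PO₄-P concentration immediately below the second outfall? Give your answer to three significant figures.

0.526 mg/L

Below outfall 1: Q → 1.834 m³/s, C = (1.760·0.02900 + 0.07410·11.60)/1.834 = 0.4965 mg/L.
Below outfall 2: Q → 1.866 m³/s, C = (1.834·0.4965 + 0.03200·2.200)/1.866 = 0.5257 mg/L.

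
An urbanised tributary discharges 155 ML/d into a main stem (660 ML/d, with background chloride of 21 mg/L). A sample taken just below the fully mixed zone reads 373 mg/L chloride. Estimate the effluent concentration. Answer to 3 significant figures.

1870 mg/L

Mass balance: 660.0·21.00 + 155.0·Cₑ = 815.0·373.0
→ Cₑ = (815.0·373.0 − 660.0·21.00) / 155.0 = 1872 mg/L.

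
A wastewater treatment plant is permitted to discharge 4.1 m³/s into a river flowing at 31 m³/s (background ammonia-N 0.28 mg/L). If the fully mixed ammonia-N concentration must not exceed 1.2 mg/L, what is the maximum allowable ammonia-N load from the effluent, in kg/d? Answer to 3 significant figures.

Mass balance at the limit: 31.00·0.2800 + 4.100·Cₑ = 35.10·1.2 → Cₑ = 8.156 mg/L.
Load = 4.100 m³/s × 8.156 g/m³ × 86 400 s/d = 2889 kg/d.

2890 kg/d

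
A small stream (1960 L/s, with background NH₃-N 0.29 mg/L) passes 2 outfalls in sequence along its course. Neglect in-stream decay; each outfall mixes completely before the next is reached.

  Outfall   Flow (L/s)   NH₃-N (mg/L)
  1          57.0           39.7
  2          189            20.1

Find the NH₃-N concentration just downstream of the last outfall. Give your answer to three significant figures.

3.01 mg/L

Below outfall 1: Q → 2017 L/s, C = (1960·0.2900 + 57.00·39.70)/2017 = 1.404 mg/L.
Below outfall 2: Q → 2206 L/s, C = (2017·1.404 + 189.0·20.10)/2206 = 3.006 mg/L.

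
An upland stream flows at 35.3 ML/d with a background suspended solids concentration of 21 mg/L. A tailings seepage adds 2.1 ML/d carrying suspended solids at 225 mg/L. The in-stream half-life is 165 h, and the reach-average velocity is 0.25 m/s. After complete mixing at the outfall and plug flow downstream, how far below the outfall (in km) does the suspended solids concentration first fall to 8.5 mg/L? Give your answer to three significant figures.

Mixed concentration C = ΣQC/ΣQ = (35.30·21.00 + 2.100·225.0) / 37.40 = 1214/37.40 = 32.45 mg/L.
Half-life 165 h → k = ln 2 / 165 = 0.004201 h⁻¹ = 0.1008 d⁻¹.
Set 32.45·exp(−k·t) = 8.5 → t = ln(32.45/8.5)/k = 1148000 s = 318.9 h.
Distance = v·t = 0.25·1148000 = 287000 m = 287.0 km.

287 km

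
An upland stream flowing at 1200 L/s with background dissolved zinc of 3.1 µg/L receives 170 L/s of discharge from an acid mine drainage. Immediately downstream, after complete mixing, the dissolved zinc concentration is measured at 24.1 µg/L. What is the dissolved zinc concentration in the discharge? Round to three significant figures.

172 µg/L

Mass balance: 1200·3.100 + 170.0·Cₑ = 1370·24.10
→ Cₑ = (1370·24.10 − 1200·3.100) / 170.0 = 172.3 µg/L.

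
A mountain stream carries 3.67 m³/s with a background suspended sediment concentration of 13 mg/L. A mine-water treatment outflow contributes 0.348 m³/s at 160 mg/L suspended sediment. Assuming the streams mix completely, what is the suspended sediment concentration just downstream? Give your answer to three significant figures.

Flow-weighted average: C = (3.670·13.00 + 0.3480·160.0) / 4.018 = 103.4/4.018 = 25.73 mg/L.

25.7 mg/L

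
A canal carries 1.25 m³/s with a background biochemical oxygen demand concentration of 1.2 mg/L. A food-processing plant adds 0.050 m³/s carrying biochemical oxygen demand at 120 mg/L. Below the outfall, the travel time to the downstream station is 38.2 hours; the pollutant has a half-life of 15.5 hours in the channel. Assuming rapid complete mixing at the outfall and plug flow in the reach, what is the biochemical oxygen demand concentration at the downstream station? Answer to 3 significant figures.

Conservation of mass: C = (1.250·1.200 + 0.05000·120.0) / 1.300 = 7.500/1.300 = 5.769 mg/L.
Half-life 15.5 h → k = ln 2 / 15.5 = 0.04472 h⁻¹ = 1.073 d⁻¹.
After decay, C = 5.769 × e^(−kt) = 5.769 × 0.1812 = 1.045 mg/L.

1.05 mg/L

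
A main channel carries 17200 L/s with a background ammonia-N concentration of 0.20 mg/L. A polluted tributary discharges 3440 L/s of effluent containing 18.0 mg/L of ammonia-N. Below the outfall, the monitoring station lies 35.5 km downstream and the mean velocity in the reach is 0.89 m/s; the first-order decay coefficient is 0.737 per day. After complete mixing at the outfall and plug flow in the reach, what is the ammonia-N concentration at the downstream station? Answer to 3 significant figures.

2.25 mg/L

Conservation of mass: C = (17200·0.2000 + 3440·18.00) / 20640 = 65360/20640 = 3.167 mg/L.
Travel time t = 35.5·1000 / 0.89 = 39890 s = 11.08 h.
First-order decay: C = 3.167·exp(−k·t) = 3.167·0.7116 = 2.253 mg/L.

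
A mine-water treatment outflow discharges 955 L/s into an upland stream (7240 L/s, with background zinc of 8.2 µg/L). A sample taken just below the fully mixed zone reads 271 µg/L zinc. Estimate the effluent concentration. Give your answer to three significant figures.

Mass balance: 7240·8.200 + 955.0·Cₑ = 8195·271.0
→ Cₑ = (8195·271.0 − 7240·8.200) / 955.0 = 2263 µg/L.

2260 µg/L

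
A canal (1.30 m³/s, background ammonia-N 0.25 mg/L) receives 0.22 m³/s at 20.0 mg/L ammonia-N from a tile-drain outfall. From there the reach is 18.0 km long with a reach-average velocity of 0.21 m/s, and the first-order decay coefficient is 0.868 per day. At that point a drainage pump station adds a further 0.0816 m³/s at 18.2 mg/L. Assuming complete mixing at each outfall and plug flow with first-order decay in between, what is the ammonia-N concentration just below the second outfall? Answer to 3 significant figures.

Mass balance: C = (1.300·0.2500 + 0.2200·20.00) / 1.520 = 4.725/1.520 = 3.109 mg/L; combined flow 1.520 m³/s.
Travel time t = 18.0·1000 / 0.21 = 85710 s = 23.81 h.
First-order decay: C = 3.109·exp(−k·t) = 3.109·0.4227 = 1.314 mg/L.
At the second outfall, C = (1.520·1.314 + 0.08160·18.20) / (1.520 + 0.08160) = 2.174 mg/L.

2.17 mg/L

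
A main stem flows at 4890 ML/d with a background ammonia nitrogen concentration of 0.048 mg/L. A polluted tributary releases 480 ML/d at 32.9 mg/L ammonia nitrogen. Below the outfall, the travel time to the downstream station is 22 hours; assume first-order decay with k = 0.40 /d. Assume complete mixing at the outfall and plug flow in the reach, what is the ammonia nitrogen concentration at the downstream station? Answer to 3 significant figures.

Conservation of mass: C = (4890·0.04800 + 480.0·32.90) / 5370 = 16030/5370 = 2.984 mg/L.
After decay, C = 2.984 × e^(−kt) = 2.984 × 0.6930 = 2.068 mg/L.

2.07 mg/L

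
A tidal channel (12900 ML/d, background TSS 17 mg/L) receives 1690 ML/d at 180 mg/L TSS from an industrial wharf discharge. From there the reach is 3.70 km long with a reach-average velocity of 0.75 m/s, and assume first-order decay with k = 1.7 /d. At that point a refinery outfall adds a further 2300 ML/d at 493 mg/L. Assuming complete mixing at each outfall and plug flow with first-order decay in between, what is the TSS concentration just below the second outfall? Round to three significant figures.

Flow-weighted average: C = (12900·17.00 + 1690·180.0) / 14590 = 523500/14590 = 35.88 mg/L; combined flow 14590 ML/d.
Travel time t = 3.70·1000 / 0.75 = 4933 s = 1.370 h.
After decay, C = 35.88 × e^(−kt) = 35.88 × 0.9075 = 32.56 mg/L.
At the second outfall, C = (14590·32.56 + 2300·493.0) / (14590 + 2300) = 95.26 mg/L.

95.3 mg/L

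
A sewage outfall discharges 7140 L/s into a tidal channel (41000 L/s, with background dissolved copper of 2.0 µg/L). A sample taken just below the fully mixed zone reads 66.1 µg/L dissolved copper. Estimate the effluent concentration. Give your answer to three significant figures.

434 µg/L

Mass balance: 41000·2.000 + 7140·Cₑ = 48140·66.10
→ Cₑ = (48140·66.10 − 41000·2.000) / 7140 = 434.2 µg/L.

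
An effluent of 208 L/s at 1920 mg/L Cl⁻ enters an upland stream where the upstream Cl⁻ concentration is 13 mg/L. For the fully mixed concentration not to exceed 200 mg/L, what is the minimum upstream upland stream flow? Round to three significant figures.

1910 L/s

Set C_mix = 200: (Q·13.00 + 208.0·1920) / (Q + 208.0) = 200
→ Q = 208.0·(1920 − 200)/(200 − 13.00) = 1913 L/s.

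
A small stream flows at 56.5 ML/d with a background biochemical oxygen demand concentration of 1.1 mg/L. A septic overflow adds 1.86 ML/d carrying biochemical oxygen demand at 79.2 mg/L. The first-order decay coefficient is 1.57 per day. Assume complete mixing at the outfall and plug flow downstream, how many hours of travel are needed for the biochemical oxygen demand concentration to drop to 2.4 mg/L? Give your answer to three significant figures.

Conservation of mass: C = (56.50·1.100 + 1.860·79.20) / 58.36 = 209.5/58.36 = 3.589 mg/L.
3.589·exp(−k·t) = 2.4 → t = ln(3.589/2.4)/k = 22150 s = 6.152 h.

6.15 h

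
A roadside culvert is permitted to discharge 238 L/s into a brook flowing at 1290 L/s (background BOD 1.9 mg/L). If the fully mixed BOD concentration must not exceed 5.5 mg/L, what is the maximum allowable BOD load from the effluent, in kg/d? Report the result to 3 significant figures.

514 kg/d

Mass balance at the limit: 1290·1.900 + 238.0·Cₑ = 1528·5.5 → Cₑ = 25.01 mg/L.
238.0 L/s = 0.2380 m³/s. Load = 0.2380 m³/s × 25.01 g/m³ × 86 400 s/d = 514.3 kg/d.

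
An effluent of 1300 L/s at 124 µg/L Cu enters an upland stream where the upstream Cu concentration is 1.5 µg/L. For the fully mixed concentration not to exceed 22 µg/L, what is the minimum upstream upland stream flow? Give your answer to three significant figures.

Set C_mix = 22: (Q·1.500 + 1300·124.0) / (Q + 1300) = 22
→ Q = 1300·(124.0 − 22)/(22 − 1.500) = 6468 L/s.

6470 L/s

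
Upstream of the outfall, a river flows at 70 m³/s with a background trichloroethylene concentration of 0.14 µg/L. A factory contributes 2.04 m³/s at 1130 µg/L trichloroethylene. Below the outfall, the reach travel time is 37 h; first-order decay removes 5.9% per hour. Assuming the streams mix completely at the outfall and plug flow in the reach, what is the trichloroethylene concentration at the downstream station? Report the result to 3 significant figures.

3.39 µg/L

After mixing, C = (70.00·0.1400 + 2.040·1130) / 72.04 = 2315/72.04 = 32.13 µg/L.
5.9%/h lost → k = −ln(1 − 0.059) = 0.06081 h⁻¹.
First-order decay: C = 32.13·exp(−k·t) = 32.13·0.1054 = 3.387 µg/L.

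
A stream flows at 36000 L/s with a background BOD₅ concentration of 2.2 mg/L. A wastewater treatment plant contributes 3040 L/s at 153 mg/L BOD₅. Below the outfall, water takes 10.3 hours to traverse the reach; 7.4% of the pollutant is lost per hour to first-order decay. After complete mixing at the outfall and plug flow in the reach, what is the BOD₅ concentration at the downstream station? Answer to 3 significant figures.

6.32 mg/L

Mixed concentration C = ΣQC/ΣQ = (36000·2.200 + 3040·153.0) / 39040 = 544300/39040 = 13.94 mg/L.
7.4%/h lost → k = −ln(1 − 0.074) = 0.07688 h⁻¹.
After decay, C = 13.94 × e^(−kt) = 13.94 × 0.4530 = 6.316 mg/L.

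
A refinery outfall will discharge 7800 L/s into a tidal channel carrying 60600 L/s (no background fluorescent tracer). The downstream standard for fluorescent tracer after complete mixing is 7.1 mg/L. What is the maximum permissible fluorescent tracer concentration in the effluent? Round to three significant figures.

62.3 mg/L

At the limit, (Qr·Cr + Qe·Cₑ)/(Qr + Qe) = 7.1:
Cₑ = (68400·7.1 − 60600·0) / 7800 = 62.26 mg/L.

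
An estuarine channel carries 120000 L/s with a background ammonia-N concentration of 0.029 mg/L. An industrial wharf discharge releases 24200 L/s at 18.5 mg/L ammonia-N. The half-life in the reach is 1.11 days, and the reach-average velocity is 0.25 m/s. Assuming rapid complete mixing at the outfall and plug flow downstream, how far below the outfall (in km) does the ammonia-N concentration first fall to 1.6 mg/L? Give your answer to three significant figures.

Conservation of mass: C = (120000·0.02900 + 24200·18.50) / 144200 = 451200/144200 = 3.129 mg/L.
Half-life 1.11 d → k = ln 2 / 1.11 = 0.6245 d⁻¹.
Set 3.129·exp(−k·t) = 1.6 → t = ln(3.129/1.6)/k = 92790 s = 25.78 h.
Distance = v·t = 0.25·92790 = 23200 m = 23.20 km.

23.2 km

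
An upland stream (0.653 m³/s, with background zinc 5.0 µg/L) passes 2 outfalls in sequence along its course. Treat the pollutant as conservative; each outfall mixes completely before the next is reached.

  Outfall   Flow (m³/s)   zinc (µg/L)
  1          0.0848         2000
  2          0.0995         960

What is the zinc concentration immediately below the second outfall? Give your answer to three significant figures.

321 µg/L

Outfall 1: combined Q = 0.7378 m³/s; C = (0.6530·5.000 + 0.08480·2000)/0.7378 = 234.3 µg/L.
Outfall 2: combined Q = 0.8373 m³/s; C = (0.7378·234.3 + 0.09950·960.0)/0.8373 = 320.5 µg/L.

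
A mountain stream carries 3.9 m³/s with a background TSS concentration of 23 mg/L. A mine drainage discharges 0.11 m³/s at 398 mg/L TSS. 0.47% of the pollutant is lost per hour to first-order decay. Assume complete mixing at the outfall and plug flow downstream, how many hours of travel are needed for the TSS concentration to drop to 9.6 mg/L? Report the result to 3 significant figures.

Mass balance: C = (3.900·23.00 + 0.1100·398.0) / 4.010 = 133.5/4.010 = 33.29 mg/L.
0.47%/h lost → k = −ln(1 − 0.0047) = 0.004711 h⁻¹.
33.29·exp(−k·t) = 9.6 → t = ln(33.29/9.6)/k = 950100 s = 263.9 h.

264 h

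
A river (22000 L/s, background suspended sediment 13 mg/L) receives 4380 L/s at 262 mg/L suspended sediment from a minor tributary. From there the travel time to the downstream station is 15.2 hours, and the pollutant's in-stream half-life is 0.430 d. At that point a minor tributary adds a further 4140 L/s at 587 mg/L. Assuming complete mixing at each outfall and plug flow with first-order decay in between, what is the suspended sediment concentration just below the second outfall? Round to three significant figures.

96.5 mg/L

Conservation of mass: C = (22000·13.00 + 4380·262.0) / 26380 = 1434000/26380 = 54.34 mg/L; combined flow 26380 L/s.
Half-life 0.430 d → k = ln 2 / 0.430 = 1.612 d⁻¹.
Decay over the reach: 54.34·exp(−kt) = 54.34·0.3603 = 19.58 mg/L.
Second outfall: C = (26380·19.58 + 4140·587.0)/30520 = 96.55 mg/L.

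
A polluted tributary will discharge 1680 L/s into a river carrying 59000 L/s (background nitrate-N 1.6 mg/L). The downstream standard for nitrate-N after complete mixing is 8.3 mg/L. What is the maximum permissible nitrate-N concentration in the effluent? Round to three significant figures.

244 mg/L

At the limit, (Qr·Cr + Qe·Cₑ)/(Qr + Qe) = 8.3:
Cₑ = (60680·8.3 − 59000·1.600) / 1680 = 243.6 mg/L.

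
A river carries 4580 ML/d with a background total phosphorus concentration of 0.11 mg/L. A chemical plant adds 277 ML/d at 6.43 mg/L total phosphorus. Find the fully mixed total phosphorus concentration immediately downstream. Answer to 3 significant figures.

0.470 mg/L

Mass balance: C = (4580·0.1100 + 277.0·6.430) / 4857 = 2285/4857 = 0.4704 mg/L.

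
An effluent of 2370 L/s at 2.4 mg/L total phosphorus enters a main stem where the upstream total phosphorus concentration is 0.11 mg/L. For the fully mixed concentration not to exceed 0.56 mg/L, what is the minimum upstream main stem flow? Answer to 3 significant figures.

Set C_mix = 0.56: (Q·0.1100 + 2370·2.400) / (Q + 2370) = 0.56
→ Q = 2370·(2.400 − 0.56)/(0.56 − 0.1100) = 9691 L/s.

9690 L/s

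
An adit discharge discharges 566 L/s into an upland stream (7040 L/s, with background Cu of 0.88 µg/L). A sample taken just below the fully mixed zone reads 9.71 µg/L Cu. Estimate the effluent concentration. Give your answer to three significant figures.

120 µg/L

Mass balance: 7040·0.8800 + 566.0·Cₑ = 7606·9.710
→ Cₑ = (7606·9.710 − 7040·0.8800) / 566.0 = 119.5 µg/L.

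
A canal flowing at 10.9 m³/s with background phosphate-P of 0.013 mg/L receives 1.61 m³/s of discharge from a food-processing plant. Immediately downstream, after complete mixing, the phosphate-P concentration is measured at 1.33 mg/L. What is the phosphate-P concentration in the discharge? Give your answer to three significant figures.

10.2 mg/L

Mass balance: 10.90·0.01300 + 1.610·Cₑ = 12.51·1.330
→ Cₑ = (12.51·1.330 − 10.90·0.01300) / 1.610 = 10.25 mg/L.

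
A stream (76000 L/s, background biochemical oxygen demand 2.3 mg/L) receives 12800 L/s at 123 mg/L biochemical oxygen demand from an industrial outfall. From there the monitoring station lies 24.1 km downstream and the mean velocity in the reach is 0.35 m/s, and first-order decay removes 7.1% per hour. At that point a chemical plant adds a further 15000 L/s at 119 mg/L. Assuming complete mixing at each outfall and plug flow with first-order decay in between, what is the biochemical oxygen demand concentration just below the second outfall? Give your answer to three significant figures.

Flow-weighted average: C = (76000·2.300 + 12800·123.0) / 88800 = 1749000/88800 = 19.70 mg/L; combined flow 88800 L/s.
Travel time t = 24.1·1000 / 0.35 = 68860 s = 19.13 h.
7.1%/h lost → k = −ln(1 − 0.071) = 0.07365 h⁻¹.
Applying C = C₀e^(−kt): 19.70 × 0.2445 = 4.816 mg/L.
Second outfall: C = (88800·4.816 + 15000·119.0)/103800 = 21.32 mg/L.

21.3 mg/L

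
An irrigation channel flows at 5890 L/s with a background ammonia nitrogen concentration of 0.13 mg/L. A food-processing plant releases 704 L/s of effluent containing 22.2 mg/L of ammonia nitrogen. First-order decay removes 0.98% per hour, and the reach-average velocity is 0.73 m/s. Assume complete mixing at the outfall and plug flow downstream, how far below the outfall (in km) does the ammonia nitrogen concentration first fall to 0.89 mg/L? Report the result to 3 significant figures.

274 km

Flow-weighted average: C = (5890·0.1300 + 704.0·22.20) / 6594 = 16390/6594 = 2.486 mg/L.
0.98%/h lost → k = −ln(1 − 0.0098) = 0.009848 h⁻¹.
Set 2.486·exp(−k·t) = 0.89 → t = ln(2.486/0.89)/k = 375500 s = 104.3 h.
Distance = v·t = 0.73·375500 = 274100 m = 274.1 km.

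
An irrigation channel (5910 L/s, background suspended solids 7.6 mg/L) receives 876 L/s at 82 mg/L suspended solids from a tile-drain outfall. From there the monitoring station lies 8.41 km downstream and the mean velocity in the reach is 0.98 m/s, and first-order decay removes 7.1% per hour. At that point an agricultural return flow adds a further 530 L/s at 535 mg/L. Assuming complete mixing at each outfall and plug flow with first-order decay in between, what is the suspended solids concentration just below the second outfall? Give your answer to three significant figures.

Mixed concentration C = ΣQC/ΣQ = (5910·7.600 + 876.0·82.00) / 6786 = 116700/6786 = 17.20 mg/L; combined flow 6786 L/s.
Travel time t = 8.41·1000 / 0.98 = 8582 s = 2.384 h.
7.1%/h lost → k = −ln(1 − 0.071) = 0.07365 h⁻¹.
Applying C = C₀e^(−kt): 17.20 × 0.8390 = 14.43 mg/L.
At the second outfall, C = (6786·14.43 + 530.0·535.0) / (6786 + 530.0) = 52.15 mg/L.

52.1 mg/L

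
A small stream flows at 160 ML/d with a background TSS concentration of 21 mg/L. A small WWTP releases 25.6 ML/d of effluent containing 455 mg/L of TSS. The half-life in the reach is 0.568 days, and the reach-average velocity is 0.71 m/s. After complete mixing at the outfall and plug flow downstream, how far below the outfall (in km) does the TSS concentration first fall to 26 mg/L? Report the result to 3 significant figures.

Flow-weighted average: C = (160.0·21.00 + 25.60·455.0) / 185.6 = 15010/185.6 = 80.86 mg/L.
Half-life 0.568 d → k = ln 2 / 0.568 = 1.220 d⁻¹.
Set 80.86·exp(−k·t) = 26 → t = ln(80.86/26)/k = 80330 s = 22.31 h.
Distance = v·t = 0.71·80330 = 57040 m = 57.04 km.

57.0 km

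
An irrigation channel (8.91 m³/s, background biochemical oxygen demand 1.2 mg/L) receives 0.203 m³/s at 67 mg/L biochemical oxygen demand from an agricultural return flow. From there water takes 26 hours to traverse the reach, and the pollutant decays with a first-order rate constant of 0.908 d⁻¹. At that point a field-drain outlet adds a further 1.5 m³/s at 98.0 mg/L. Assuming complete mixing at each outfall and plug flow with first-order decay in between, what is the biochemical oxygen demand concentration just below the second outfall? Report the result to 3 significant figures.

14.7 mg/L

Mixed concentration C = ΣQC/ΣQ = (8.910·1.200 + 0.2030·67.00) / 9.113 = 24.29/9.113 = 2.666 mg/L; combined flow 9.113 m³/s.
After decay, C = 2.666 × e^(−kt) = 2.666 × 0.3739 = 0.9968 mg/L.
At the second outfall, C = (9.113·0.9968 + 1.500·98.00) / (9.113 + 1.500) = 14.71 mg/L.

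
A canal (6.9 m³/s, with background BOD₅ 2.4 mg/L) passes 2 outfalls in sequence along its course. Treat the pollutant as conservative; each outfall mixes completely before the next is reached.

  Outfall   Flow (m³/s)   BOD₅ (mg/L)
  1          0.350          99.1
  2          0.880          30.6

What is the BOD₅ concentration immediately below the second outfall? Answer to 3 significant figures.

9.62 mg/L

Below outfall 1: Q → 7.250 m³/s, C = (6.900·2.400 + 0.3500·99.10)/7.250 = 7.068 mg/L.
Below outfall 2: Q → 8.130 m³/s, C = (7.250·7.068 + 0.8800·30.60)/8.130 = 9.615 mg/L.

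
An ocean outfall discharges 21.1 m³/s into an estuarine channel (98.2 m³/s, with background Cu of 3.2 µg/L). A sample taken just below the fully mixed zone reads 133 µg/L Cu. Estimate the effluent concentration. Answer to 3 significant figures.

737 µg/L

Mass balance: 98.20·3.200 + 21.10·Cₑ = 119.3·133.0
→ Cₑ = (119.3·133.0 − 98.20·3.200) / 21.10 = 737.1 µg/L.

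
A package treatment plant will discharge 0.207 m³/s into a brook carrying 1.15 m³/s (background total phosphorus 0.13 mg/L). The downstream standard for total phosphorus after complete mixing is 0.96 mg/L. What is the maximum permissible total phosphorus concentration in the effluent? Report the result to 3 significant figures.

At the limit, (Qr·Cr + Qe·Cₑ)/(Qr + Qe) = 0.96:
Cₑ = (1.357·0.96 − 1.150·0.1300) / 0.2070 = 5.571 mg/L.

5.57 mg/L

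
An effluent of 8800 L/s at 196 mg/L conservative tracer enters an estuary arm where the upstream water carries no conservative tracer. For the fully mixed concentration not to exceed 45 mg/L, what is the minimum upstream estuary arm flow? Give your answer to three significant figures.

29500 L/s

Set C_mix = 45: (Q·0 + 8800·196.0) / (Q + 8800) = 45
→ Q = 8800·(196.0 − 45)/(45 − 0) = 29530 L/s.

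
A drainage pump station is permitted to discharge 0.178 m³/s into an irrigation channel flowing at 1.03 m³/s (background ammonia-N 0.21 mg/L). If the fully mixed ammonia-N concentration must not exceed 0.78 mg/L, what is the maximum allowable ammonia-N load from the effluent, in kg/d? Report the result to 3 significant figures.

62.7 kg/d

Mass balance at the limit: 1.030·0.2100 + 0.1780·Cₑ = 1.208·0.78 → Cₑ = 4.078 mg/L.
Load = 0.1780 m³/s × 4.078 g/m³ × 86 400 s/d = 62.72 kg/d.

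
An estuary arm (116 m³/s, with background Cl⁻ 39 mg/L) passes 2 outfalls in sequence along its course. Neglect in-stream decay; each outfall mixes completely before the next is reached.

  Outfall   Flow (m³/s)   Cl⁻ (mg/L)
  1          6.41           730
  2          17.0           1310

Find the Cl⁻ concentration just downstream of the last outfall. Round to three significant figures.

After outfall 1: Q = 116.0 + 6.410 = 122.4 m³/s; C = (116.0·39.00 + 6.410·730.0)/122.4 = 75.18 mg/L.
After outfall 2: Q = 122.4 + 17.00 = 139.4 m³/s; C = (122.4·75.18 + 17.00·1310)/139.4 = 225.8 mg/L.

226 mg/L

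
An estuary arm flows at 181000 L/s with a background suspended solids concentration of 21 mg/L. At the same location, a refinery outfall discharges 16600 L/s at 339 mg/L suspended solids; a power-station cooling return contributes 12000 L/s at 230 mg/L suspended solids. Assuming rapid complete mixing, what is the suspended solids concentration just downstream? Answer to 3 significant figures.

Mass balance: C = (181000·21.00 + 16600·339.0 + 12000·230.0) / 209600 = 12190000/209600 = 58.15 mg/L.

58.2 mg/L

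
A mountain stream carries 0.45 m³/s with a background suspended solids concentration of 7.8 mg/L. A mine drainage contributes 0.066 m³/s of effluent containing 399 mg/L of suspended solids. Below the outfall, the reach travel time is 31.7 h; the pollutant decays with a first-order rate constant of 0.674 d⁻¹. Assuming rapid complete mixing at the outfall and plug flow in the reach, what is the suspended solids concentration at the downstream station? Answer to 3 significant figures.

Mass balance: C = (0.4500·7.800 + 0.06600·399.0) / 0.5160 = 29.84/0.5160 = 57.84 mg/L.
First-order decay: C = 57.84·exp(−k·t) = 57.84·0.4106 = 23.75 mg/L.

23.7 mg/L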